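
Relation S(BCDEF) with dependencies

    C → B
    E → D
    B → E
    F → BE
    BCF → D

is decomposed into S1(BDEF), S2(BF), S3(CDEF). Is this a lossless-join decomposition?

Yes

Chase test. Columns are BCDEF; row i has aⱼ where attribute j ∈ Si, else bᵢⱼ.
Initial tableau (one row per fragment):
  row 1: a1 b12 a3 a4 a5
  row 2: a1 b22 b23 b24 a5
  row 3: b31 a2 a3 a4 a5
Rows 1 and 2 agree on B; apply B→E and equate their E entries.
Rows 1 and 3 agree on F; apply F→BE and equate their BE entries.
Rows 1 and 2 agree on E; apply E→D and equate their D entries.
Row 3 is now all distinguished symbols — the join is lossless.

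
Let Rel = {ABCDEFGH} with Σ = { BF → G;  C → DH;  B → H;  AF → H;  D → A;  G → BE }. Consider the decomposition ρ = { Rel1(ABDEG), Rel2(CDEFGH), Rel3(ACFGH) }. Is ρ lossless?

Chase test. Columns are ABCDEFGH; row i has aⱼ where attribute j ∈ Reli, else bᵢⱼ.
Initial tableau (one row per fragment):
  row 1: a1 a2 b13 a4 a5 b16 a7 b18
  row 2: b21 b22 a3 a4 a5 a6 a7 a8
  row 3: a1 b32 a3 b34 b35 a6 a7 a8
Rows 2 and 3 agree on C; apply C→DH and equate their DH entries.
Rows 1 and 2 agree on D; apply D→A and equate their A entries.
Rows 1 and 2 agree on G; apply G→BE and equate their BE entries.
Rows 1 and 3 agree on G; apply G→BE and equate their BE entries.
Rows 1 and 2 agree on B; apply B→H and equate their H entries.
Row 2 is now all distinguished symbols — the join is lossless.

Yes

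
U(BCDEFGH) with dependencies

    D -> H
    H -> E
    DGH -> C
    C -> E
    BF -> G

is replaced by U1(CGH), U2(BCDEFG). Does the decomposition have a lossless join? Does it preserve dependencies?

lossy and not dependency-preserving

Lossless test: (CG)⁺ = {CEG}, which is a superkey of neither fragment — lossy.
Dependency preservation: the restricted closure of {D} across the fragments never reaches {H}, so D → H cannot be enforced without a join — not preserved.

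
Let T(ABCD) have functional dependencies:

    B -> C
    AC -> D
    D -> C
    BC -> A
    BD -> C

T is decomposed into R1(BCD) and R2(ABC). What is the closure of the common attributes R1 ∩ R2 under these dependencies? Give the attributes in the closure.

ABCD

R1 ∩ R2 = {BC}.
BC → A applies, adding A
AC → D applies, adding D
Closure: {ABCD}.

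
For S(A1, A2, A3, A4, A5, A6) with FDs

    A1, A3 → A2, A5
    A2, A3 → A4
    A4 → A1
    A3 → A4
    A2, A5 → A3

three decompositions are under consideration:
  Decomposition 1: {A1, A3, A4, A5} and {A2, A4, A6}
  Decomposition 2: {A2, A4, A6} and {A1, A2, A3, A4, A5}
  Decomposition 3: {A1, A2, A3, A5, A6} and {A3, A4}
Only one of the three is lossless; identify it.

Decomposition 1: common = {A4}, closure = {A1, A4} → lossy.
Decomposition 2: common = {A2, A4}, closure = {A1, A2, A4} → lossy.
Decomposition 3: common = {A3}, closure = {A1, A2, A3, A4, A5} → lossless.

Decomposition 3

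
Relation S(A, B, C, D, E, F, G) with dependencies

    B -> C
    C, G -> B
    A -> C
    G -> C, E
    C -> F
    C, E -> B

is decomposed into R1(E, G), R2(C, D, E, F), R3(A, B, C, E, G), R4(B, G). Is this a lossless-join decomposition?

Chase test. Columns are A, B, C, D, E, F, G; row i has aⱼ where attribute j ∈ Ri, else bᵢⱼ.
Initial tableau (one row per fragment):
  row 1: b11 b12 b13 b14 a5 b16 a7
  row 2: b21 b22 a3 a4 a5 a6 b27
  row 3: a1 a2 a3 b34 a5 b36 a7
  row 4: b41 a2 b43 b44 b45 b46 a7
Rows 3 and 4 agree on B; apply B→C and equate their C entries.
Rows 1 and 3 agree on G; apply G→C, E and equate their C, E entries.
Rows 1 and 4 agree on G; apply G→C, E and equate their C, E entries.
Rows 1 and 2 agree on C; apply C→F and equate their F entries.
Rows 1 and 3 agree on C; apply C→F and equate their F entries.
Rows 1 and 4 agree on C; apply C→F and equate their F entries.
Rows 1 and 2 agree on C, E; apply C, E→B and equate their B entries.
Rows 1 and 3 agree on C, E; apply C, E→B and equate their B entries.
No row becomes fully distinguished — the join is lossy.

No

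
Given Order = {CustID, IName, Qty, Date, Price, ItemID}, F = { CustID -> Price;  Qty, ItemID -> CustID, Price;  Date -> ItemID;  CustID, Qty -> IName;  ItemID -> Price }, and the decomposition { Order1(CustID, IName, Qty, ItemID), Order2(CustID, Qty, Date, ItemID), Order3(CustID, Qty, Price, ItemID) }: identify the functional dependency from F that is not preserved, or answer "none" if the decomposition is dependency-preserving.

CustID → Price lies within Order3.
Qty, ItemID → CustID, Price lies within Order3.
Date → ItemID lies within Order2.
CustID, Qty → IName lies within Order1.
ItemID → Price lies within Order3.
Every dependency is enforceable on the fragments, so the decomposition is dependency-preserving.

none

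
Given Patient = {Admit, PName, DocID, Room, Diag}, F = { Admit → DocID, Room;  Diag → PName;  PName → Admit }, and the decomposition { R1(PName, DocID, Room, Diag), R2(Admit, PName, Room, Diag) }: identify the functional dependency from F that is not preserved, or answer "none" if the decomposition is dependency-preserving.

Check Admit → DocID, Room: no single fragment contains all of {Admit, DocID, Room}, and the restricted closure of {Admit} across the fragments never reaches {DocID, Room}.
Diag → PName is preserved.
PName → Admit is preserved.

Admit → DocID, Room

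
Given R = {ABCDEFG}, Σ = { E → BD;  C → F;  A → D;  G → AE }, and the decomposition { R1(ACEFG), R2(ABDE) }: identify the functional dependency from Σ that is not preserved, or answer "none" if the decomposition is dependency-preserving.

E → BD lies within R2.
C → F lies within R1.
A → D lies within R2.
G → AE lies within R1.
Every dependency is enforceable on the fragments, so the decomposition is dependency-preserving.

none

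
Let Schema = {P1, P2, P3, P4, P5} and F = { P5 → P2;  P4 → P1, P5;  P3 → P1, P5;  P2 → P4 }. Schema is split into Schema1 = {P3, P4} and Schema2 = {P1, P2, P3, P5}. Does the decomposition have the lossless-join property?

Common attributes: Schema1 ∩ Schema2 = {P3}.
Closure of {P3}: P3 → P1, P5 applies, adding P1, P5; P5 → P2 applies, adding P2; P2 → P4 applies, adding P4. So (P3)⁺ = {P1, P2, P3, P4, P5}.
This closure contains every attribute of Schema1, so Schema1 ∩ Schema2 → Schema1. The join is lossless.

Yes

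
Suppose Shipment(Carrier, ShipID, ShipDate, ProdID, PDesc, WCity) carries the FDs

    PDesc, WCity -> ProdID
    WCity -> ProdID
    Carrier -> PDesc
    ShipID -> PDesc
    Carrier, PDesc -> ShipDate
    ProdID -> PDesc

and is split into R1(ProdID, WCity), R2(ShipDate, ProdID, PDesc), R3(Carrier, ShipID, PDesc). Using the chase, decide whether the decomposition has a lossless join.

Chase test. Columns are Carrier, ShipID, ShipDate, ProdID, PDesc, WCity; row i has aⱼ where attribute j ∈ Ri, else bᵢⱼ.
Initial tableau (one row per fragment):
  row 1: b11 b12 b13 a4 b15 a6
  row 2: b21 b22 a3 a4 a5 b26
  row 3: a1 a2 b33 b34 a5 b36
Rows 1 and 2 agree on ProdID; apply ProdID→PDesc and equate their PDesc entries.
No row becomes fully distinguished — the join is lossy.

No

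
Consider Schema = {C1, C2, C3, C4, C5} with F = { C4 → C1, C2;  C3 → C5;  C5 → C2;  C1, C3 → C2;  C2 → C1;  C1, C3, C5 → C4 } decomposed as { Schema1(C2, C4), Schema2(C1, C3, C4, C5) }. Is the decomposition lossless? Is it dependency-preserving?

lossless but not dependency-preserving

Lossless test: (C4)⁺ = {C1, C2, C4}, which contains all of one fragment — lossless.
Dependency preservation: the restricted closure of {C5} across the fragments never reaches {C2}, so C5 → C2 cannot be enforced without a join — not preserved.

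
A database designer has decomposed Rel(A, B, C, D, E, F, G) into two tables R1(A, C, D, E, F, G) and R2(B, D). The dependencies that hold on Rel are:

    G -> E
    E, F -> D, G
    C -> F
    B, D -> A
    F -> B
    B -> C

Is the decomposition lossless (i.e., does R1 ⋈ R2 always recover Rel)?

No

Common attributes: R1 ∩ R2 = {D}.
No dependency enlarges {D}, so (D)⁺ = {D}.
The closure contains neither all of R1 = {A, C, D, E, F, G} nor all of R2 = {B, D}, so the common attributes are not a superkey of either fragment. The join is lossy.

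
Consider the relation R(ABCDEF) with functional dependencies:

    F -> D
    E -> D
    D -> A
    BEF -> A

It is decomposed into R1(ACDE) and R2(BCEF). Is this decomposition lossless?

Yes

Common attributes: R1 ∩ R2 = {CE}.
Closure of {CE}: E → D applies, adding D; D → A applies, adding A. So (CE)⁺ = {ACDE}.
This closure contains every attribute of R1, so R1 ∩ R2 → R1. The join is lossless.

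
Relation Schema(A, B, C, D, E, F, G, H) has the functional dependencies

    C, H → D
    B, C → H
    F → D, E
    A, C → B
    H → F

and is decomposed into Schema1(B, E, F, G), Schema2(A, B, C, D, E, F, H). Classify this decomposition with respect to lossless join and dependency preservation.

lossy but dependency-preserving

Lossless test: (B, E, F)⁺ = {B, D, E, F}, which is a superkey of neither fragment — lossy.
Dependency preservation: every FD's attributes lie within a single fragment, so each can be enforced locally — preserved.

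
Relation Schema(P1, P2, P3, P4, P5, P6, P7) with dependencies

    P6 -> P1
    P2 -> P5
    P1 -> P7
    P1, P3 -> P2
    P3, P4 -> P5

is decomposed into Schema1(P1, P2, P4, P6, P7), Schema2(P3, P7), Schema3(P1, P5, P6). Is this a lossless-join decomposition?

Chase test. Columns are P1, P2, P3, P4, P5, P6, P7; row i has aⱼ where attribute j ∈ Schemai, else bᵢⱼ.
Initial tableau (one row per fragment):
  row 1: a1 a2 b13 a4 b15 a6 a7
  row 2: b21 b22 a3 b24 b25 b26 a7
  row 3: a1 b32 b33 b34 a5 a6 b37
Rows 1 and 3 agree on P1; apply P1→P7 and equate their P7 entries.
No row becomes fully distinguished — the join is lossy.

No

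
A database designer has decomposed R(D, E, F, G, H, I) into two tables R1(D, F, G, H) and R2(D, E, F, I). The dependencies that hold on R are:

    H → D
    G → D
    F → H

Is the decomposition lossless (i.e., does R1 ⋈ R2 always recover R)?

No

Common attributes: R1 ∩ R2 = {D, F}.
Closure of {D, F}: F → H applies, adding H. So (D, F)⁺ = {D, F, H}.
The closure contains neither all of R1 = {D, F, G, H} nor all of R2 = {D, E, F, I}, so the common attributes are not a superkey of either fragment. The join is lossy.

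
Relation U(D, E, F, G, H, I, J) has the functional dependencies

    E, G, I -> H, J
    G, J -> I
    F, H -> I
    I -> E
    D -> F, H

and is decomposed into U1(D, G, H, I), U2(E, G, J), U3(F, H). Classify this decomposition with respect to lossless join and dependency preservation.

lossy and not dependency-preserving

Lossless test (chase): applying each FD to every pair of rows produces no changes in the tableau, so no row becomes fully distinguished — the join is lossy.
Dependency preservation: the restricted closure of {E, G, I} across the fragments never reaches {H, J}, so E, G, I → H, J cannot be enforced without a join — not preserved.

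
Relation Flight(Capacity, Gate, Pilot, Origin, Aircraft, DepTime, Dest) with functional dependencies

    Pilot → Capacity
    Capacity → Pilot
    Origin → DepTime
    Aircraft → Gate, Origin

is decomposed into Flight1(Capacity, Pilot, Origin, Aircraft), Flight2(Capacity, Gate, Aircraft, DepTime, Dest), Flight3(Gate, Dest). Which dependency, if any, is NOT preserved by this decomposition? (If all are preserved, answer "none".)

Check Origin → DepTime: no single fragment contains all of {Origin, DepTime}, and the restricted closure of {Origin} across the fragments never reaches {DepTime}.
Pilot → Capacity is preserved.
Capacity → Pilot is preserved.
Aircraft → Gate, Origin is preserved.

Origin → DepTime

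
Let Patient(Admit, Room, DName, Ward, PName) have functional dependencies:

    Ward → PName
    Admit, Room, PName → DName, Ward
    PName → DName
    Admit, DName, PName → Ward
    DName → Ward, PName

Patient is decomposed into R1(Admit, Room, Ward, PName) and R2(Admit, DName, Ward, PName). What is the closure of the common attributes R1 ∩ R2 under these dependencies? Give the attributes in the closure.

Admit, DName, Ward, PName

R1 ∩ R2 = {Admit, Ward, PName}.
PName → DName applies, adding DName
Closure: {Admit, DName, Ward, PName}.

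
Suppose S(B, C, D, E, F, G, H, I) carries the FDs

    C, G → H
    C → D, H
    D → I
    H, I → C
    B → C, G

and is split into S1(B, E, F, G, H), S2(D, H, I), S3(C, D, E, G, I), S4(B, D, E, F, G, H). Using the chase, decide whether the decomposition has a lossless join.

Chase test. Columns are B, C, D, E, F, G, H, I; row i has aⱼ where attribute j ∈ Si, else bᵢⱼ.
Initial tableau (one row per fragment):
  row 1: a1 b12 b13 a4 a5 a6 a7 b18
  row 2: b21 b22 a3 b24 b25 b26 a7 a8
  row 3: b31 a2 a3 a4 b35 a6 b37 a8
  row 4: a1 b42 a3 a4 a5 a6 a7 b48
Rows 2 and 4 agree on D; apply D→I and equate their I entries.
Rows 2 and 4 agree on H, I; apply H, I→C and equate their C entries.
Rows 1 and 4 agree on B; apply B→C, G and equate their C, G entries.
Rows 1 and 2 agree on C; apply C→D, H and equate their D, H entries.
Rows 1 and 2 agree on D; apply D→I and equate their I entries.
No row becomes fully distinguished — the join is lossy.

No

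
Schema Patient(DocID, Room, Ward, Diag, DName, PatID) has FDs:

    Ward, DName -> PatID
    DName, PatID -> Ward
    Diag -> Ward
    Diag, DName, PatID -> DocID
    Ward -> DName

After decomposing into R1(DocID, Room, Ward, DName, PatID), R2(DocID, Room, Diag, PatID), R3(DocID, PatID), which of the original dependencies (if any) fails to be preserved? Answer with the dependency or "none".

Check Diag → Ward: no single fragment contains all of {Ward, Diag}, and the restricted closure of {Diag} across the fragments never reaches {Ward}.
Ward, DName → PatID is preserved.
DName, PatID → Ward is preserved.
Diag, DName, PatID → DocID is preserved.
Ward → DName is preserved.

Diag -> Ward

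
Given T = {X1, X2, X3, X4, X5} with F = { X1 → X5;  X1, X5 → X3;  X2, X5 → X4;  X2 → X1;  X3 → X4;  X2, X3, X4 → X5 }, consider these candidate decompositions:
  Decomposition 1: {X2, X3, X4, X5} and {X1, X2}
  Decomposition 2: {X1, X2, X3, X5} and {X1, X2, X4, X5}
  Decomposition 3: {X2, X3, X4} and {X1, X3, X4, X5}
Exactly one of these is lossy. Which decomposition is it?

Decomposition 1: common = {X2}, closure = {X1, X2, X3, X4, X5} → lossless.
Decomposition 2: common = {X1, X2, X5}, closure = {X1, X2, X3, X4, X5} → lossless.
Decomposition 3: common = {X3, X4}, closure = {X3, X4} → lossy.

Decomposition 3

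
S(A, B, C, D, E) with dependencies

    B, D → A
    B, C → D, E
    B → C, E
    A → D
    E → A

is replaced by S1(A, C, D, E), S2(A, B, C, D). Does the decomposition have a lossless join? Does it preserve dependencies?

Lossless test: (A, C, D)⁺ = {A, C, D}, which is a superkey of neither fragment — lossy.
Dependency preservation: the restricted closure of {B, C} across the fragments never reaches {D, E}, so B, C → D, E cannot be enforced without a join — not preserved.

lossy and not dependency-preserving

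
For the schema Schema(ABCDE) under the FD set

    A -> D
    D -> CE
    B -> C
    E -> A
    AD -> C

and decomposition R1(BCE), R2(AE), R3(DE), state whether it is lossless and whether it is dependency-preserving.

lossless and dependency-preserving

Lossless test (chase): Rows 1 and 2 agree on E; apply E→A and equate their A entries. Rows 1 and 3 agree on E; apply E→A and equate their A entries. Rows 1 and 2 agree on A; apply A→D and equate their D entries. Rows 1 and 3 agree on A; apply A→D and equate their D entries. Rows 1 and 2 agree on D; apply D→CE and equate their CE entries. Rows 1 and 3 agree on D; apply D→CE and equate their CE entries. Row 1 is now all distinguished symbols — the join is lossless.
Dependency preservation: A → D; D → CE; AD → C are not contained in any single fragment, but the restricted closure of each left-hand side across the fragments still reaches the right-hand side; the remaining FDs each lie inside some fragment. All dependencies are preserved.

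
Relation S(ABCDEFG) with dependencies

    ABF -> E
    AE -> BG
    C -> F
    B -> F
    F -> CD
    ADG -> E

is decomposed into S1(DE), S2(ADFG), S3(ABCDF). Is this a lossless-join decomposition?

Chase test. Columns are ABCDEFG; row i has aⱼ where attribute j ∈ Si, else bᵢⱼ.
Initial tableau (one row per fragment):
  row 1: b11 b12 b13 a4 a5 b16 b17
  row 2: a1 b22 b23 a4 b25 a6 a7
  row 3: a1 a2 a3 a4 b35 a6 b37
Rows 2 and 3 agree on F; apply F→CD and equate their CD entries.
No row becomes fully distinguished — the join is lossy.

No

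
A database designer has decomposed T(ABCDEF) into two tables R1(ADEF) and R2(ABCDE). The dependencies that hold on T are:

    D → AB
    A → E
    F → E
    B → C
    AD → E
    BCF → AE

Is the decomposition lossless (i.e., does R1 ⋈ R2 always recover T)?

Yes

Common attributes: R1 ∩ R2 = {ADE}.
Closure of {ADE}: D → AB applies, adding B; B → C applies, adding C. So (ADE)⁺ = {ABCDE}.
This closure contains every attribute of R2, so R1 ∩ R2 → R2. The join is lossless.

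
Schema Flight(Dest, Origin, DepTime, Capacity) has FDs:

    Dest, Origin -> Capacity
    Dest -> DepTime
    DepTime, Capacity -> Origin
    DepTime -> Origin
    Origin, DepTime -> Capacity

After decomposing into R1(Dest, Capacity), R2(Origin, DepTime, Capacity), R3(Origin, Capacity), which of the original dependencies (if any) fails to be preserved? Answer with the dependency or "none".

Check Dest → DepTime: no single fragment contains all of {Dest, DepTime}, and the restricted closure of {Dest} across the fragments never reaches {DepTime}.
Dest, Origin → Capacity is preserved.
DepTime, Capacity → Origin is preserved.
DepTime → Origin is preserved.
Origin, DepTime → Capacity is preserved.

Dest -> DepTime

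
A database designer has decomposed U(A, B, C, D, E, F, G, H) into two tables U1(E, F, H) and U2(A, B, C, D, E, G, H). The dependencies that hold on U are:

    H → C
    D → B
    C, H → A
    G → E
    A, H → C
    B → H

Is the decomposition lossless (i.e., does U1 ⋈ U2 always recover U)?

No

Common attributes: U1 ∩ U2 = {E, H}.
Closure of {E, H}: H → C applies, adding C; C, H → A applies, adding A. So (E, H)⁺ = {A, C, E, H}.
The closure contains neither all of U1 = {E, F, H} nor all of U2 = {A, B, C, D, E, G, H}, so the common attributes are not a superkey of either fragment. The join is lossy.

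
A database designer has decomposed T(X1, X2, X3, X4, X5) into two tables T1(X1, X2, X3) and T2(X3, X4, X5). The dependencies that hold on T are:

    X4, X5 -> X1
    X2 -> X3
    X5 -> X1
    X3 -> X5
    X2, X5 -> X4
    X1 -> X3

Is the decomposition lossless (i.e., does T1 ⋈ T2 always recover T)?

Common attributes: T1 ∩ T2 = {X3}.
Closure of {X3}: X3 → X5 applies, adding X5; X5 → X1 applies, adding X1. So (X3)⁺ = {X1, X3, X5}.
The closure contains neither all of T1 = {X1, X2, X3} nor all of T2 = {X3, X4, X5}, so the common attributes are not a superkey of either fragment. The join is lossy.

No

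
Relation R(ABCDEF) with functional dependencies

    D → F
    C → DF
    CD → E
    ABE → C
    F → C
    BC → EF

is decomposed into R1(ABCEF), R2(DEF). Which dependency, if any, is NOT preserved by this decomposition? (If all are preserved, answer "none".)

D → F lies within R2.
C → DF: restricted closure across fragments reaches DF.
CD → E: restricted closure across fragments reaches E.
ABE → C lies within R1.
F → C lies within R1.
BC → EF lies within R1.
Every dependency is enforceable on the fragments, so the decomposition is dependency-preserving.

none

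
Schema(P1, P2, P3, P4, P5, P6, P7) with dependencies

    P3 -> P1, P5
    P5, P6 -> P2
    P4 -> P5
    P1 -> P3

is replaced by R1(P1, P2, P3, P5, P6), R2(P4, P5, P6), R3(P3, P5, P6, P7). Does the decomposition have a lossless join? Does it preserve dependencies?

Lossless test (chase): Rows 1 and 3 agree on P3; apply P3→P1, P5 and equate their P1, P5 entries. Rows 1 and 2 agree on P5, P6; apply P5, P6→P2 and equate their P2 entries. Rows 1 and 3 agree on P5, P6; apply P5, P6→P2 and equate their P2 entries. No row becomes fully distinguished — the join is lossy.
Dependency preservation: every FD's attributes lie within a single fragment, so each can be enforced locally — preserved.

lossy but dependency-preserving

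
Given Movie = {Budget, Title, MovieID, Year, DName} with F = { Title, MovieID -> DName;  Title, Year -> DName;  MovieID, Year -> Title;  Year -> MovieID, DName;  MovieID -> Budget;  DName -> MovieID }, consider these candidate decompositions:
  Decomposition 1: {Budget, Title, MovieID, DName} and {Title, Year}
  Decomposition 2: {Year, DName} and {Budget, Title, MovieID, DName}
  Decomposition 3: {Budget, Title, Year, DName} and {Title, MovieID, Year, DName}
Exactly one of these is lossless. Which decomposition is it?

Decomposition 1: common = {Title}, closure = {Title} → lossy.
Decomposition 2: common = {DName}, closure = {Budget, MovieID, DName} → lossy.
Decomposition 3: common = {Title, Year, DName}, closure = {Budget, Title, MovieID, Year, DName} → lossless.

Decomposition 3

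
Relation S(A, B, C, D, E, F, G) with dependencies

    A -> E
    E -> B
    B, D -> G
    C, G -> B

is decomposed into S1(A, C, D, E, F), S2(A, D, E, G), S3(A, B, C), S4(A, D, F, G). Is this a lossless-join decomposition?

Yes

Chase test. Columns are A, B, C, D, E, F, G; row i has aⱼ where attribute j ∈ Si, else bᵢⱼ.
Initial tableau (one row per fragment):
  row 1: a1 b12 a3 a4 a5 a6 b17
  row 2: a1 b22 b23 a4 a5 b26 a7
  row 3: a1 a2 a3 b34 b35 b36 b37
  row 4: a1 b42 b43 a4 b45 a6 a7
Rows 1 and 3 agree on A; apply A→E and equate their E entries.
Rows 1 and 4 agree on A; apply A→E and equate their E entries.
Rows 1 and 2 agree on E; apply E→B and equate their B entries.
Rows 1 and 3 agree on E; apply E→B and equate their B entries.
Rows 1 and 4 agree on E; apply E→B and equate their B entries.
Rows 1 and 2 agree on B, D; apply B, D→G and equate their G entries.
Row 1 is now all distinguished symbols — the join is lossless.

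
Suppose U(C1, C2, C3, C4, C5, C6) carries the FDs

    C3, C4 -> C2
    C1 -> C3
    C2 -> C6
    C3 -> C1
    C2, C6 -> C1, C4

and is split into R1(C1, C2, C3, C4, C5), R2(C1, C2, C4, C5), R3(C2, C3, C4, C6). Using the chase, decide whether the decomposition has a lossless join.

Yes

Chase test. Columns are C1, C2, C3, C4, C5, C6; row i has aⱼ where attribute j ∈ Ri, else bᵢⱼ.
Initial tableau (one row per fragment):
  row 1: a1 a2 a3 a4 a5 b16
  row 2: a1 a2 b23 a4 a5 b26
  row 3: b31 a2 a3 a4 b35 a6
Rows 1 and 2 agree on C1; apply C1→C3 and equate their C3 entries.
Rows 1 and 2 agree on C2; apply C2→C6 and equate their C6 entries.
Rows 1 and 3 agree on C2; apply C2→C6 and equate their C6 entries.
Rows 1 and 3 agree on C3; apply C3→C1 and equate their C1 entries.
Row 1 is now all distinguished symbols — the join is lossless.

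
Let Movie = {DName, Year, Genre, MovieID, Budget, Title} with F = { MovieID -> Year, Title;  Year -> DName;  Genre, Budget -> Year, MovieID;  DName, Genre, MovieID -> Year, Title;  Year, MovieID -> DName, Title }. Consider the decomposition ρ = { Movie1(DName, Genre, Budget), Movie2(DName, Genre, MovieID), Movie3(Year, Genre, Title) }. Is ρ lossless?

No

Chase test. Columns are DName, Year, Genre, MovieID, Budget, Title; row i has aⱼ where attribute j ∈ Moviei, else bᵢⱼ.
Initial tableau (one row per fragment):
  row 1: a1 b12 a3 b14 a5 b16
  row 2: a1 b22 a3 a4 b25 b26
  row 3: b31 a2 a3 b34 b35 a6
No row becomes fully distinguished — the join is lossy.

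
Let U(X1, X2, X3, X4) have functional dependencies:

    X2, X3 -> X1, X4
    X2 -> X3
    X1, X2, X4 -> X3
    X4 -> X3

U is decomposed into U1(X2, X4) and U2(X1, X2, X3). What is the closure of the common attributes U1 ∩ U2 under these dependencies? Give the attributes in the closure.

U1 ∩ U2 = {X2}.
X2 → X3 applies, adding X3
X2, X3 → X1, X4 applies, adding X1, X4
Closure: {X1, X2, X3, X4}.

X1, X2, X3, X4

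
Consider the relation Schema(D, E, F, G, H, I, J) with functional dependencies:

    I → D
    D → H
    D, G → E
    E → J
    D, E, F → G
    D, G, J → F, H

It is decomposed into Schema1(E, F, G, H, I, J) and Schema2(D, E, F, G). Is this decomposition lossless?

Common attributes: Schema1 ∩ Schema2 = {E, F, G}.
Closure of {E, F, G}: E → J applies, adding J. So (E, F, G)⁺ = {E, F, G, J}.
The closure contains neither all of Schema1 = {E, F, G, H, I, J} nor all of Schema2 = {D, E, F, G}, so the common attributes are not a superkey of either fragment. The join is lossy.

No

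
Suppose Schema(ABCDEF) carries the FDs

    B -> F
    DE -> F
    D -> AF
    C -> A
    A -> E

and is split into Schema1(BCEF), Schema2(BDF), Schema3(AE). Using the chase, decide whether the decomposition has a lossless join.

Chase test. Columns are ABCDEF; row i has aⱼ where attribute j ∈ Schemai, else bᵢⱼ.
Initial tableau (one row per fragment):
  row 1: b11 a2 a3 b14 a5 a6
  row 2: b21 a2 b23 a4 b25 a6
  row 3: a1 b32 b33 b34 a5 b36
No row becomes fully distinguished — the join is lossy.

No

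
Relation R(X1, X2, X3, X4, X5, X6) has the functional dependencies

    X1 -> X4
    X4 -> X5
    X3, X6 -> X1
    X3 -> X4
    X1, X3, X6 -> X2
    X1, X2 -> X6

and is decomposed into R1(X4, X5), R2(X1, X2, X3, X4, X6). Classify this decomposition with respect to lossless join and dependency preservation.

Lossless test: (X4)⁺ = {X4, X5}, which contains all of one fragment — lossless.
Dependency preservation: every FD's attributes lie within a single fragment, so each can be enforced locally — preserved.

lossless and dependency-preserving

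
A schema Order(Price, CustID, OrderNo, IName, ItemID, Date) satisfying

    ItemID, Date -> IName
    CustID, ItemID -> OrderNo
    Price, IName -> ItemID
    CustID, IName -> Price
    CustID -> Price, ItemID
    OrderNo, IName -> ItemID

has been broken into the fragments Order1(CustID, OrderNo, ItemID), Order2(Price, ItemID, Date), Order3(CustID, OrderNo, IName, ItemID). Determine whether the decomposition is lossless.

No

Chase test. Columns are Price, CustID, OrderNo, IName, ItemID, Date; row i has aⱼ where attribute j ∈ Orderi, else bᵢⱼ.
Initial tableau (one row per fragment):
  row 1: b11 a2 a3 b14 a5 b16
  row 2: a1 b22 b23 b24 a5 a6
  row 3: b31 a2 a3 a4 a5 b36
Rows 1 and 3 agree on CustID; apply CustID→Price, ItemID and equate their Price, ItemID entries.
No row becomes fully distinguished — the join is lossy.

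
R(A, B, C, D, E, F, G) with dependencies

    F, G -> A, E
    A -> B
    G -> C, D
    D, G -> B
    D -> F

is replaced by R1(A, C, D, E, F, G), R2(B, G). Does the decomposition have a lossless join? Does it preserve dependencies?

Lossless test: (G)⁺ = {A, B, C, D, E, F, G}, which contains all of one fragment — lossless.
Dependency preservation: the restricted closure of {A} across the fragments never reaches {B}, so A → B cannot be enforced without a join — not preserved.

lossless but not dependency-preserving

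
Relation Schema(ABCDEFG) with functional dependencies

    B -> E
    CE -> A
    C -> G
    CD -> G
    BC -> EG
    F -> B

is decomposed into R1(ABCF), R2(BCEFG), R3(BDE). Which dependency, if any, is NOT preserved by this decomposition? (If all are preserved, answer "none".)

Check CE → A: no single fragment contains all of {ACE}, and the restricted closure of {CE} across the fragments never reaches {A}.
B → E is preserved.
C → G is preserved.
CD → G is preserved.
BC → EG is preserved.
F → B is preserved.

CE -> A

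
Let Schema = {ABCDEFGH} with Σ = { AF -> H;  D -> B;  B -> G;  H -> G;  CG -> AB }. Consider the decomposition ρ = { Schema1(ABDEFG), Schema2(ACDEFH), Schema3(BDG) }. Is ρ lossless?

Chase test. Columns are ABCDEFGH; row i has aⱼ where attribute j ∈ Schemai, else bᵢⱼ.
Initial tableau (one row per fragment):
  row 1: a1 a2 b13 a4 a5 a6 a7 b18
  row 2: a1 b22 a3 a4 a5 a6 b27 a8
  row 3: b31 a2 b33 a4 b35 b36 a7 b38
Rows 1 and 2 agree on AF; apply AF→H and equate their H entries.
Rows 1 and 2 agree on D; apply D→B and equate their B entries.
Rows 1 and 2 agree on B; apply B→G and equate their G entries.
Row 2 is now all distinguished symbols — the join is lossless.

Yes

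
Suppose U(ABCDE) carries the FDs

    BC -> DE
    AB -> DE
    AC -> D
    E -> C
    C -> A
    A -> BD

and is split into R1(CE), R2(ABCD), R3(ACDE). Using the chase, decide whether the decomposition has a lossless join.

Yes

Chase test. Columns are ABCDE; row i has aⱼ where attribute j ∈ Ri, else bᵢⱼ.
Initial tableau (one row per fragment):
  row 1: b11 b12 a3 b14 a5
  row 2: a1 a2 a3 a4 b25
  row 3: a1 b32 a3 a4 a5
Rows 1 and 2 agree on C; apply C→A and equate their A entries.
Rows 1 and 2 agree on A; apply A→BD and equate their BD entries.
Rows 1 and 3 agree on A; apply A→BD and equate their BD entries.
Rows 1 and 2 agree on BC; apply BC→DE and equate their DE entries.
Row 1 is now all distinguished symbols — the join is lossless.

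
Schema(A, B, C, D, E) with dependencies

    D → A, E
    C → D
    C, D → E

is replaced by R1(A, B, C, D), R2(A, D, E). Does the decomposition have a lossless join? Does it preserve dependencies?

lossless and dependency-preserving

Lossless test: (A, D)⁺ = {A, D, E}, which contains all of one fragment — lossless.
Dependency preservation: C, D → E is not contained in any single fragment, but the restricted closure of its left-hand side across the fragments still reaches the right-hand side; the remaining FDs each lie inside some fragment. All dependencies are preserved.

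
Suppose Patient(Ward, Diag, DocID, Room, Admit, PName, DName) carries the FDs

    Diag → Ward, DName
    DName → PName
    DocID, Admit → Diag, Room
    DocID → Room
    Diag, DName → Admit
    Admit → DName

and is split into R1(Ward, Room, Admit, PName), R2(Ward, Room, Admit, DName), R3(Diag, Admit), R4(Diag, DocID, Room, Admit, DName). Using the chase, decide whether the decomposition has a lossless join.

Chase test. Columns are Ward, Diag, DocID, Room, Admit, PName, DName; row i has aⱼ where attribute j ∈ Ri, else bᵢⱼ.
Initial tableau (one row per fragment):
  row 1: a1 b12 b13 a4 a5 a6 b17
  row 2: a1 b22 b23 a4 a5 b26 a7
  row 3: b31 a2 b33 b34 a5 b36 b37
  row 4: b41 a2 a3 a4 a5 b46 a7
Rows 3 and 4 agree on Diag; apply Diag→Ward, DName and equate their Ward, DName entries.
Rows 2 and 3 agree on DName; apply DName→PName and equate their PName entries.
Rows 2 and 4 agree on DName; apply DName→PName and equate their PName entries.
Rows 1 and 2 agree on Admit; apply Admit→DName and equate their DName entries.
Rows 1 and 2 agree on DName; apply DName→PName and equate their PName entries.
No row becomes fully distinguished — the join is lossy.

No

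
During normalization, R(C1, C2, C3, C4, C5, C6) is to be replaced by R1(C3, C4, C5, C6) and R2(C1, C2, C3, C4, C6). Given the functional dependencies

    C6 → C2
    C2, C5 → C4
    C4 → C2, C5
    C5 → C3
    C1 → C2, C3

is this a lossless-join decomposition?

Yes

Common attributes: R1 ∩ R2 = {C3, C4, C6}.
Closure of {C3, C4, C6}: C6 → C2 applies, adding C2; C4 → C2, C5 applies, adding C5. So (C3, C4, C6)⁺ = {C2, C3, C4, C5, C6}.
This closure contains every attribute of R1, so R1 ∩ R2 → R1. The join is lossless.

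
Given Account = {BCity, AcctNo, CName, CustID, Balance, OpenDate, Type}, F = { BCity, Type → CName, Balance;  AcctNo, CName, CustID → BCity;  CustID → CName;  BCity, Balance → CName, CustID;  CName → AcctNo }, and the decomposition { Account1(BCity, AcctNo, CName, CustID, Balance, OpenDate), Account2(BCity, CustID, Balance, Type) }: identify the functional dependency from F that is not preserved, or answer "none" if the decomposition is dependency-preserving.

BCity, Type → CName, Balance: restricted closure across fragments reaches CName, Balance.
AcctNo, CName, CustID → BCity lies within Account1.
CustID → CName lies within Account1.
BCity, Balance → CName, CustID lies within Account1.
CName → AcctNo lies within Account1.
Every dependency is enforceable on the fragments, so the decomposition is dependency-preserving.

none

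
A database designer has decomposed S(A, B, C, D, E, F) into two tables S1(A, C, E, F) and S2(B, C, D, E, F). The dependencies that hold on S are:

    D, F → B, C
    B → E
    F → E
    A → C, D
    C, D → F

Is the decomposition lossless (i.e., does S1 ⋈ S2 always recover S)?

Common attributes: S1 ∩ S2 = {C, E, F}.
No dependency enlarges {C, E, F}, so (C, E, F)⁺ = {C, E, F}.
The closure contains neither all of S1 = {A, C, E, F} nor all of S2 = {B, C, D, E, F}, so the common attributes are not a superkey of either fragment. The join is lossy.

No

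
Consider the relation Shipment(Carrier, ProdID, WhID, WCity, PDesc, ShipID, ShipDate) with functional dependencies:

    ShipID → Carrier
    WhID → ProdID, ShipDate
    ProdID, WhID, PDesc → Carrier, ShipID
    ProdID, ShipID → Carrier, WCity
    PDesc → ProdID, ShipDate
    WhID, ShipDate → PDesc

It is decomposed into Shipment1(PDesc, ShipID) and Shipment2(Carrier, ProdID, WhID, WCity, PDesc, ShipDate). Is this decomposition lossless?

No

Common attributes: Shipment1 ∩ Shipment2 = {PDesc}.
Closure of {PDesc}: PDesc → ProdID, ShipDate applies, adding ProdID, ShipDate. So (PDesc)⁺ = {ProdID, PDesc, ShipDate}.
The closure contains neither all of Shipment1 = {PDesc, ShipID} nor all of Shipment2 = {Carrier, ProdID, WhID, WCity, PDesc, ShipDate}, so the common attributes are not a superkey of either fragment. The join is lossy.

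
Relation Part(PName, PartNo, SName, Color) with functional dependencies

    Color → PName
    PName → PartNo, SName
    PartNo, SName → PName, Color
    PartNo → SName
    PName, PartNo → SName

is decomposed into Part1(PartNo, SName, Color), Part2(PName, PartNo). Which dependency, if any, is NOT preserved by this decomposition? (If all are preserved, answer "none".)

Color → PName: restricted closure across fragments reaches PName.
PName → PartNo, SName: restricted closure across fragments reaches PartNo, SName.
PartNo, SName → PName, Color: restricted closure across fragments reaches PName, Color.
PartNo → SName lies within Part1.
PName, PartNo → SName: restricted closure across fragments reaches SName.
Every dependency is enforceable on the fragments, so the decomposition is dependency-preserving.

none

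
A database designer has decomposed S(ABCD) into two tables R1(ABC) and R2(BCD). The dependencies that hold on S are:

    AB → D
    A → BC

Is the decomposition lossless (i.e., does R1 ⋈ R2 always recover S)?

No

Common attributes: R1 ∩ R2 = {BC}.
No dependency enlarges {BC}, so (BC)⁺ = {BC}.
The closure contains neither all of R1 = {ABC} nor all of R2 = {BCD}, so the common attributes are not a superkey of either fragment. The join is lossy.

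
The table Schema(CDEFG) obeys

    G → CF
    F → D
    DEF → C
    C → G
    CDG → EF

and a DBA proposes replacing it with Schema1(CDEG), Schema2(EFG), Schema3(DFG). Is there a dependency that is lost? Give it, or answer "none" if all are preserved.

G → CF: restricted closure across fragments reaches CF.
F → D lies within Schema3.
DEF → C: restricted closure across fragments reaches C.
C → G lies within Schema1.
CDG → EF: restricted closure across fragments reaches EF.
Every dependency is enforceable on the fragments, so the decomposition is dependency-preserving.

none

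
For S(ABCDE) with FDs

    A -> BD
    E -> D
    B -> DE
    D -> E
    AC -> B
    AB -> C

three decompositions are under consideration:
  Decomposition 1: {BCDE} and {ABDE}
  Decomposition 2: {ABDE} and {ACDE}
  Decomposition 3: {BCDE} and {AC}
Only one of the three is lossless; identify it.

Decomposition 1: common = {BDE}, closure = {BDE} → lossy.
Decomposition 2: common = {ADE}, closure = {ABCDE} → lossless.
Decomposition 3: common = {C}, closure = {C} → lossy.

Decomposition 2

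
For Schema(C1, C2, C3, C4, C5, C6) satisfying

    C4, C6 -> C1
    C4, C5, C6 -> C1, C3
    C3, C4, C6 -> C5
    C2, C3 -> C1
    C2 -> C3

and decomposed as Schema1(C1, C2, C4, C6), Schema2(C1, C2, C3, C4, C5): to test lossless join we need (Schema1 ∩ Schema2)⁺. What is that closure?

C1, C2, C3, C4

Schema1 ∩ Schema2 = {C1, C2, C4}.
C2 → C3 applies, adding C3
Closure: {C1, C2, C3, C4}.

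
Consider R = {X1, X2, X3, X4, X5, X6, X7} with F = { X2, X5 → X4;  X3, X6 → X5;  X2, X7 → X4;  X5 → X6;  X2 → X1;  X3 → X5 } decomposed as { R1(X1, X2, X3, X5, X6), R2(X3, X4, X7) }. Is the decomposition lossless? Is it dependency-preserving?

Lossless test: (X3)⁺ = {X3, X5, X6}, which is a superkey of neither fragment — lossy.
Dependency preservation: the restricted closure of {X2, X5} across the fragments never reaches {X4}, so X2, X5 → X4 cannot be enforced without a join — not preserved.

lossy and not dependency-preserving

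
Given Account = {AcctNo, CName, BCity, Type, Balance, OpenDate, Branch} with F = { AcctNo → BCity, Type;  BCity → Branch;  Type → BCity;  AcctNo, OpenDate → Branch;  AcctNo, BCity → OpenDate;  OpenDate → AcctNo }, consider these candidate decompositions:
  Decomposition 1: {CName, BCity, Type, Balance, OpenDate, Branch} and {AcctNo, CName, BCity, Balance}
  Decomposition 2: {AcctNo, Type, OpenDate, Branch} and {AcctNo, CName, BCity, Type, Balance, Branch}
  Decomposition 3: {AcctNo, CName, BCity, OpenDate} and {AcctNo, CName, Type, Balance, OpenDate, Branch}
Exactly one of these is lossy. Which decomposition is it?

Decomposition 1: common = {CName, BCity, Balance}, closure = {CName, BCity, Balance, Branch} → lossy.
Decomposition 2: common = {AcctNo, Type, Branch}, closure = {AcctNo, BCity, Type, OpenDate, Branch} → lossless.
Decomposition 3: common = {AcctNo, CName, OpenDate}, closure = {AcctNo, CName, BCity, Type, OpenDate, Branch} → lossless.

Decomposition 1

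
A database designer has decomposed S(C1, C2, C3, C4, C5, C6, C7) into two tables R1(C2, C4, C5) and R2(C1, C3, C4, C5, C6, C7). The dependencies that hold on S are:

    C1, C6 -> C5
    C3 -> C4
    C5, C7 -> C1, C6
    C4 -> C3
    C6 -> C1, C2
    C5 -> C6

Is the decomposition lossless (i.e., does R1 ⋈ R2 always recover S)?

Yes

Common attributes: R1 ∩ R2 = {C4, C5}.
Closure of {C4, C5}: C4 → C3 applies, adding C3; C5 → C6 applies, adding C6; C6 → C1, C2 applies, adding C1, C2. So (C4, C5)⁺ = {C1, C2, C3, C4, C5, C6}.
This closure contains every attribute of R1, so R1 ∩ R2 → R1. The join is lossless.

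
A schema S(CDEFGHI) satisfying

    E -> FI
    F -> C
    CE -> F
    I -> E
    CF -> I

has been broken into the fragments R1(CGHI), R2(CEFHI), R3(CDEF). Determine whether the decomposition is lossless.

No

Chase test. Columns are CDEFGHI; row i has aⱼ where attribute j ∈ Ri, else bᵢⱼ.
Initial tableau (one row per fragment):
  row 1: a1 b12 b13 b14 a5 a6 a7
  row 2: a1 b22 a3 a4 b25 a6 a7
  row 3: a1 a2 a3 a4 b35 b36 b37
Rows 2 and 3 agree on E; apply E→FI and equate their FI entries.
Rows 1 and 2 agree on I; apply I→E and equate their E entries.
Rows 1 and 2 agree on E; apply E→FI and equate their FI entries.
No row becomes fully distinguished — the join is lossy.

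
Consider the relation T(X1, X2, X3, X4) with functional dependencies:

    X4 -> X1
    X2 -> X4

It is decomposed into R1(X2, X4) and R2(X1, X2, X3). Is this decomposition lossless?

Common attributes: R1 ∩ R2 = {X2}.
Closure of {X2}: X2 → X4 applies, adding X4; X4 → X1 applies, adding X1. So (X2)⁺ = {X1, X2, X4}.
This closure contains every attribute of R1, so R1 ∩ R2 → R1. The join is lossless.

Yes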